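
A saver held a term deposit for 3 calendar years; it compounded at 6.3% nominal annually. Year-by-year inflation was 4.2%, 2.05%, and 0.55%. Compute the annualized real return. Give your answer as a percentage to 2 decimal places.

3.96%

Cumulative inflation factor: 1.042 × 1.0205 × 1.0055 ≈ 1.06921.
Nominal growth factor: 1.20116. Real growth factor = 1.20116 / 1.06921 ≈ 1.12341.
Annualized: 1.12341^(1/3) − 1 ≈ 0.03955.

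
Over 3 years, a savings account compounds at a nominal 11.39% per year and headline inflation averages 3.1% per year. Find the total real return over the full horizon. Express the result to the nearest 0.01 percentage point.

26.11%

The annual real rate is (1+11.39%)/(1+3.1%) − 1 = 8.0407%.
Compounded over 3 years: (1 + 0.080407)^3 − 1 ≈ 0.26114.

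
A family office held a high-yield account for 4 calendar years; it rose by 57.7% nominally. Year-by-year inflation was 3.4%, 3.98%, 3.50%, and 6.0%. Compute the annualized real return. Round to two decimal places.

7.53%

Cumulative inflation factor: 1.034 × 1.0398 × 1.0350 × 1.060 ≈ 1.17955.
Nominal growth factor: 1.57700. Real growth factor = 1.57700 / 1.17955 ≈ 1.33695.
Annualized: 1.33695^(1/4) − 1 ≈ 0.07530.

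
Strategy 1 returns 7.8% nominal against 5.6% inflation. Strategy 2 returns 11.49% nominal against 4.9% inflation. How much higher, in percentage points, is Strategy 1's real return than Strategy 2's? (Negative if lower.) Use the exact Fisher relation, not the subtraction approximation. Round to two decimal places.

Strategy 1 real return: 1.078/1.056 − 1 = 2.083%.
Strategy 2 real return: 1.1149/1.049 − 1 = 6.282%.
Difference: 2.083 − 6.282 = -4.199 pp.

-4.20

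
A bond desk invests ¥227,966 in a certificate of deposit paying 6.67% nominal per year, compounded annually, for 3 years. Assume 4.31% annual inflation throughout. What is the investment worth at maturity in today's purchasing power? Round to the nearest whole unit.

Nominal value at maturity: ¥227,966 × (1 + 6.67%)^3 ≈ ¥276,692.
Price-level factor over 3 years: (1 + 4.31%)^3 ≈ 1.1349528930.
Dividing the nominal maturity value by the price-level factor gives the value in today's money.

¥243,792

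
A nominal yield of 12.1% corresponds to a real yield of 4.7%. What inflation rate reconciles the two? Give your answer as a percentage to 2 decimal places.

From (1+r_nom) = (1+r_real)(1+π), we get 1+π = (1 + 12.1%)/(1 + 4.7%) = 1.121/1.047 ≈ 1.07068.
So π ≈ 7.0678%.

7.07%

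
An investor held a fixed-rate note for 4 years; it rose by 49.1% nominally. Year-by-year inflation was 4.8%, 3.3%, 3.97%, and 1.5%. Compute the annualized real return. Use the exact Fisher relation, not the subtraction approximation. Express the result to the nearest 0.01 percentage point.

6.88%

Cumulative inflation factor: 1.048 × 1.033 × 1.0397 × 1.015 ≈ 1.14245.
Nominal growth factor: 1.49100. Real growth factor = 1.49100 / 1.14245 ≈ 1.30509.
Annualized: 1.30509^(1/4) − 1 ≈ 0.06883.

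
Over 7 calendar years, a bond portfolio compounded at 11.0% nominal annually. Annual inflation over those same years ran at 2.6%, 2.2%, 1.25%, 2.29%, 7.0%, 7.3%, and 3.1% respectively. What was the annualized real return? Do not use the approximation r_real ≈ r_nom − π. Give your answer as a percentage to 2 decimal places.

Cumulative inflation factor: 1.026 × 1.022 × 1.0125 × 1.0229 × 1.070 × 1.073 × 1.031 ≈ 1.28549.
Nominal growth factor: 2.07616. Real growth factor = 2.07616 / 1.28549 ≈ 1.61507.
Annualized: 1.61507^(1/7) − 1 ≈ 0.07088.

7.09%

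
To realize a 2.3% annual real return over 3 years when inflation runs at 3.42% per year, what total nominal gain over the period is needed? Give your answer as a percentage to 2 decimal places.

18.42%

Required annual nominal rate: (1+2.3%)(1+3.42%) − 1 = 5.79866%.
Cumulative over 3 years: (1 + 0.0579866)^3 − 1 ≈ 0.18424.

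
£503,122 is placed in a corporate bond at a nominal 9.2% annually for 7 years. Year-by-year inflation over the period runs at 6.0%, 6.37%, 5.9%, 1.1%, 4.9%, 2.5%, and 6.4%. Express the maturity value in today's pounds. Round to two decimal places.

Nominal value at maturity: £503,122 × (1 + 9.2%)^7 ≈ £931,604.93.
Price-level factor over 7 years: 1.060 × 1.0637 × 1.059 × 1.011 × 1.049 × 1.025 × 1.064 ≈ 1.3810618281.
The maturity value deflated by that factor is the answer in today's purchasing power.

£674,557.00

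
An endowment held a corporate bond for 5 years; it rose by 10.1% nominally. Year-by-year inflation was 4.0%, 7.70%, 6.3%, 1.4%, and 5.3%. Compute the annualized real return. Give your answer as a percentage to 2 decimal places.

Cumulative inflation factor: 1.040 × 1.0770 × 1.063 × 1.014 × 1.053 ≈ 1.27130.
Nominal growth factor: 1.10100. Real growth factor = 1.10100 / 1.27130 ≈ 0.86604.
Annualized: 0.86604^(1/5) − 1 ≈ -0.02835.

-2.84%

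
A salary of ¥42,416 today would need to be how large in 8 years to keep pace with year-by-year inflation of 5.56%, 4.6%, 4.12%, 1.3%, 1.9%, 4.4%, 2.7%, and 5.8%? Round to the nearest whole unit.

Cumulative price-level factor: 1.0556 × 1.046 × 1.0412 × 1.013 × 1.019 × 1.044 × 1.027 × 1.058 ≈ 1.3461872249.
The nominal amount required is ¥42,416 scaled up by that factor.

¥57,100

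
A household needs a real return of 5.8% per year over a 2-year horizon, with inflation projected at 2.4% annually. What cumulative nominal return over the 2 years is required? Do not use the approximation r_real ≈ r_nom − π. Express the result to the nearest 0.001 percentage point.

17.374%

Required annual nominal rate: (1+5.8%)(1+2.4%) − 1 = 8.3392%.
Cumulative over 2 years: (1 + 0.083392)^2 − 1 ≈ 0.17374.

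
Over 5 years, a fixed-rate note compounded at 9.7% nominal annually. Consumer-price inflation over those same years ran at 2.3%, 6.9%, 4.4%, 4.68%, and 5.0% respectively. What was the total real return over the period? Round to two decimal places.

26.60%

Cumulative inflation factor: 1.023 × 1.069 × 1.044 × 1.0468 × 1.050 ≈ 1.25489.
Nominal growth factor: 1.58867. Real growth factor = 1.58867 / 1.25489 ≈ 1.26598.
Total real return ≈ 26.5978%.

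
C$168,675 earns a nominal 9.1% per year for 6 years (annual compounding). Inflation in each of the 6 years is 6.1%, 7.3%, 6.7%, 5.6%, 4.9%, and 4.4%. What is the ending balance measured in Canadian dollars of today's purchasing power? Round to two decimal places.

Nominal value at maturity: C$168,675 × (1 + 9.1%)^6 ≈ C$284,445.60.
Price-level factor over 6 years: 1.061 × 1.073 × 1.067 × 1.056 × 1.049 × 1.044 ≈ 1.4048159528.
The maturity value deflated by that factor is the answer in today's purchasing power.

C$202,478.91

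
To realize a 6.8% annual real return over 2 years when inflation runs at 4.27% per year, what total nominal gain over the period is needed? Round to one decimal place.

Required annual nominal rate: (1+6.8%)(1+4.27%) − 1 = 11.36036%.
Cumulative over 2 years: (1 + 0.1136036)^2 − 1 ≈ 0.24011.

24.0%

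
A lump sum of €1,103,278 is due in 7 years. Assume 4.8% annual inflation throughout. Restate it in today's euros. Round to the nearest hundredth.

Price-level factor over 7 years: (1 + 4.8%)^7 ≈ 1.3884459516.
Purchasing power today: €1,103,278 divided by that factor.

€794,613.57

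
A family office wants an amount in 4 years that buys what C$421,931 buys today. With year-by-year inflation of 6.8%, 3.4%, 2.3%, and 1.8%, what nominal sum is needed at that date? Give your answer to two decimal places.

Cumulative price-level factor: 1.068 × 1.034 × 1.023 × 1.018 ≈ 1.1500459772.
The nominal amount required is C$421,931 scaled up by that factor.

C$485,240.05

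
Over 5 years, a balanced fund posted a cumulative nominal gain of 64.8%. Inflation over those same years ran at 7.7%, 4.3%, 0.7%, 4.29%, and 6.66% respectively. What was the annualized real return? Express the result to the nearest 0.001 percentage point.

Cumulative inflation factor: 1.077 × 1.043 × 1.007 × 1.0429 × 1.0666 ≈ 1.25827.
Nominal growth factor: 1.64800. Real growth factor = 1.64800 / 1.25827 ≈ 1.30974.
Annualized: 1.30974^(1/5) − 1 ≈ 0.05545.

5.545%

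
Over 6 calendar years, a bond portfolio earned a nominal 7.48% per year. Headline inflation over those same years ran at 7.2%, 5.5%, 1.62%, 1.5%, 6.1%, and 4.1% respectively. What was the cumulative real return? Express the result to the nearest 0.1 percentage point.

Cumulative inflation factor: 1.072 × 1.055 × 1.0162 × 1.015 × 1.061 × 1.041 ≈ 1.28842.
Nominal growth factor: 1.54158. Real growth factor = 1.54158 / 1.28842 ≈ 1.19649.
Total real return ≈ 19.6485%.

19.6%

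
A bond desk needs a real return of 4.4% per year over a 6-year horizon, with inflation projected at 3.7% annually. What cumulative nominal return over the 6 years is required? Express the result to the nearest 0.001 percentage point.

Required annual nominal rate: (1+4.4%)(1+3.7%) − 1 = 8.2628%.
Cumulative over 6 years: (1 + 0.082628)^6 − 1 ≈ 0.61018.

61.018%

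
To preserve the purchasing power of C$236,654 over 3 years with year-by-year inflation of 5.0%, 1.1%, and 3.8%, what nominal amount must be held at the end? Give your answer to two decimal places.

C$260,766.42

Cumulative price-level factor: 1.050 × 1.011 × 1.038 = 1.1018889.
The nominal amount required is C$236,654 scaled up by that factor.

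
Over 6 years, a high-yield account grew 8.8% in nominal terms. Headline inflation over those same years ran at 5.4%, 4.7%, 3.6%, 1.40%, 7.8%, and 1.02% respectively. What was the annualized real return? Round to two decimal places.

Cumulative inflation factor: 1.054 × 1.047 × 1.036 × 1.0140 × 1.078 × 1.0102 ≈ 1.26244.
Nominal growth factor: 1.08800. Real growth factor = 1.08800 / 1.26244 ≈ 0.86182.
Annualized: 0.86182^(1/6) − 1 ≈ -0.02448.

-2.45%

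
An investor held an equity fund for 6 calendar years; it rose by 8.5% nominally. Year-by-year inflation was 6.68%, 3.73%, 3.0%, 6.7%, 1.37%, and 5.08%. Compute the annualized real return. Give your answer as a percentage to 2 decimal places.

Cumulative inflation factor: 1.0668 × 1.0373 × 1.030 × 1.067 × 1.0137 × 1.0508 ≈ 1.29544.
Nominal growth factor: 1.08500. Real growth factor = 1.08500 / 1.29544 ≈ 0.83755.
Annualized: 0.83755^(1/6) − 1 ≈ -0.02911.

-2.91%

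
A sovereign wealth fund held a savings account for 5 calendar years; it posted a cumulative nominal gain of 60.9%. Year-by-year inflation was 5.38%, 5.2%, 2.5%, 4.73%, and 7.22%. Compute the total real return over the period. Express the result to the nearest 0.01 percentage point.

Cumulative inflation factor: 1.0538 × 1.052 × 1.025 × 1.0473 × 1.0722 ≈ 1.27598.
Nominal growth factor: 1.60900. Real growth factor = 1.60900 / 1.27598 ≈ 1.26099.
Total real return ≈ 26.0989%.

26.10%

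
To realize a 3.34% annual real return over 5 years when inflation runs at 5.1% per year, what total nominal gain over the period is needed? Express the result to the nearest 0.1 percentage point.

51.1%

Required annual nominal rate: (1+3.34%)(1+5.1%) − 1 = 8.61034%.
Cumulative over 5 years: (1 + 0.0861034)^5 − 1 ≈ 0.51132.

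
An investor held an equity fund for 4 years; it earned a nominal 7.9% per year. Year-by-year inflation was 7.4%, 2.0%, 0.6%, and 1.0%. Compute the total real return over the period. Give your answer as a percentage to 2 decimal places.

21.78%

Cumulative inflation factor: 1.074 × 1.020 × 1.006 × 1.010 ≈ 1.11307.
Nominal growth factor: 1.35546. Real growth factor = 1.35546 / 1.11307 ≈ 1.21776.
Total real return ≈ 21.7761%.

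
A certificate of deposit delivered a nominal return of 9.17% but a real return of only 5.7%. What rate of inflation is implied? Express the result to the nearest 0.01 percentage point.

From (1+r_nom) = (1+r_real)(1+π), we get 1+π = (1 + 9.17%)/(1 + 5.7%) = 1.0917/1.057 ≈ 1.03283.
So π ≈ 3.2829%.

3.28%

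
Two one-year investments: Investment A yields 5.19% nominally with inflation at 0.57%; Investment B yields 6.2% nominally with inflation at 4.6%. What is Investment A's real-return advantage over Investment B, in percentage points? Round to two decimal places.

Investment A real return: 1.0519/1.0057 − 1 = 4.594%.
Investment B real return: 1.062/1.046 − 1 = 1.530%.
Difference: 4.594 − 1.530 = 3.064 pp.

3.06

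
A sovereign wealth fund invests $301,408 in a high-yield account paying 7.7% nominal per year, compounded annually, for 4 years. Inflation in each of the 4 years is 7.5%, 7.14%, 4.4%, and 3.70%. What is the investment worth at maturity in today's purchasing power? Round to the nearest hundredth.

Nominal value at maturity: $301,408 × (1 + 7.7%)^4 ≈ $405,524.96.
Price-level factor over 4 years: 1.075 × 1.0714 × 1.044 × 1.0370 ≈ 1.2469222121.
The maturity value deflated by that factor is the answer in today's purchasing power.

$325,220.74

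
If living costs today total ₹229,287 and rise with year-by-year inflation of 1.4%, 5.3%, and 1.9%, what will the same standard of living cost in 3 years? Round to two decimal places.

₹249,470.93

Cumulative price-level factor: 1.014 × 1.053 × 1.019 = 1.088029098.
The nominal amount required is ₹229,287 scaled up by that factor.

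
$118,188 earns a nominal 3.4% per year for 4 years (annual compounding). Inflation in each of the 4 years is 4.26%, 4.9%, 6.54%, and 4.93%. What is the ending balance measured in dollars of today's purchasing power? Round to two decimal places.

Nominal value at maturity: $118,188 × (1 + 3.4%)^4 ≈ $135,100.06.
Price-level factor over 4 years: 1.0426 × 1.049 × 1.0654 × 1.0493 ≈ 1.2226596336.
Dividing the nominal maturity value by the price-level factor gives the value in today's money.

$110,496.87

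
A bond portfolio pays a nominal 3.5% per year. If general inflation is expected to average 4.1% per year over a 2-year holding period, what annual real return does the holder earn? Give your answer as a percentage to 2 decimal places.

-0.58%

With constant rates the annual real return is the same each year: (1+3.5%)/(1+4.1%) − 1 = -0.00576.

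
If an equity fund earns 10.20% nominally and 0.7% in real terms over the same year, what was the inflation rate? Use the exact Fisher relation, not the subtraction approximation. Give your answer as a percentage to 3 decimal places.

From (1+r_nom) = (1+r_real)(1+π), we get 1+π = (1 + 10.20%)/(1 + 0.7%) = 1.1020/1.007 ≈ 1.09434.
So π ≈ 9.4340%.

9.434%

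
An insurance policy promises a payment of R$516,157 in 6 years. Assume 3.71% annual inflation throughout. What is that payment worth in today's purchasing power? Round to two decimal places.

Price-level factor over 6 years: (1 + 3.71%)^6 ≈ 1.2442962881.
Purchasing power today: R$516,157 divided by that factor.

R$414,818.40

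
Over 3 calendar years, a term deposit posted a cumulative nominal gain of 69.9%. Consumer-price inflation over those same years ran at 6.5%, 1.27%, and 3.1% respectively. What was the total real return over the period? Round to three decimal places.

52.793%

Cumulative inflation factor: 1.065 × 1.0127 × 1.031 ≈ 1.11196.
Nominal growth factor: 1.69900. Real growth factor = 1.69900 / 1.11196 ≈ 1.52793.
Total real return ≈ 52.7933%.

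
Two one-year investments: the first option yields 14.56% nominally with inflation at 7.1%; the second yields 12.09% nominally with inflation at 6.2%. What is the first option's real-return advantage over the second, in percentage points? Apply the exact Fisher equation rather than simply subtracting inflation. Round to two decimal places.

The first option real return: 1.1456/1.071 − 1 = 6.965%.
The second real return: 1.1209/1.062 − 1 = 5.546%.
Difference: 6.965 − 5.546 = 1.419 pp.

1.42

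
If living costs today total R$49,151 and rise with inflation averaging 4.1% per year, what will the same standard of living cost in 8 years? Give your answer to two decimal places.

Cumulative price-level factor: (1+4.1%)^8 ≈ 1.3791320018.
Multiplying R$49,151 by the price-level factor gives the future nominal sum.

R$67,785.72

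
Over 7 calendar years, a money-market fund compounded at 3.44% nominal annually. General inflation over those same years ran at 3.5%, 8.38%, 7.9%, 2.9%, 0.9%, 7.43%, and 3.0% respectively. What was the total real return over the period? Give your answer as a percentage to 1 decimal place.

Cumulative inflation factor: 1.035 × 1.0838 × 1.079 × 1.029 × 1.009 × 1.0743 × 1.030 ≈ 1.39053.
Nominal growth factor: 1.26713. Real growth factor = 1.26713 / 1.39053 ≈ 0.91125.
Total real return ≈ -8.8746%.

-8.9%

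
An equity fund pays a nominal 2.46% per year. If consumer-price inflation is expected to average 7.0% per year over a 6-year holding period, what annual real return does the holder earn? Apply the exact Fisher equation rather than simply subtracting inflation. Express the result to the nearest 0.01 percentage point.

With constant rates the annual real return is the same each year: (1+2.46%)/(1+7.0%) − 1 = -0.04243.

-4.24%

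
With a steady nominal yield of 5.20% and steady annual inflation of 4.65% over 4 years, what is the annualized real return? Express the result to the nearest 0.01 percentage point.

With constant rates the annual real return is the same each year: (1+5.20%)/(1+4.65%) − 1 = 0.00526.

0.53%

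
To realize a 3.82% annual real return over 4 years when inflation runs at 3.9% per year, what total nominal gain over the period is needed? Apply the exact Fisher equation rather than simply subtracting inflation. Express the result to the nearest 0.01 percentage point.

35.39%

Required annual nominal rate: (1+3.82%)(1+3.9%) − 1 = 7.86898%.
Cumulative over 4 years: (1 + 0.0786898)^4 − 1 ≈ 0.35390.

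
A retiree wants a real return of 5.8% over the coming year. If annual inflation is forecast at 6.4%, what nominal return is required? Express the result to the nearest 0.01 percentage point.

12.57%

By the Fisher equation, 1 + r_nom = (1 + 5.8%)(1 + 6.4%) = 1.058 × 1.064 = 1.125712.
So r_nom = 12.5712%.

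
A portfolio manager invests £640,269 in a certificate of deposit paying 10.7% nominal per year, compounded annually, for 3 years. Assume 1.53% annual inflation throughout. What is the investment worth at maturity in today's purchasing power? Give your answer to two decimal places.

£829,893.15

Nominal value at maturity: £640,269 × (1 + 10.7%)^3 ≈ £868,571.03.
Price-level factor over 3 years: (1 + 1.53%)^3 ≈ 1.0466058516.
Dividing the nominal maturity value by the price-level factor gives the value in today's money.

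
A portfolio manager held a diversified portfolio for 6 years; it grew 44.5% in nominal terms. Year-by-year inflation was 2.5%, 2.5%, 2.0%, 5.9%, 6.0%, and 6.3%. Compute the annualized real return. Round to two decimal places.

Cumulative inflation factor: 1.025 × 1.025 × 1.020 × 1.059 × 1.060 × 1.063 ≈ 1.27874.
Nominal growth factor: 1.44500. Real growth factor = 1.44500 / 1.27874 ≈ 1.13002.
Annualized: 1.13002^(1/6) − 1 ≈ 0.02058.

2.06%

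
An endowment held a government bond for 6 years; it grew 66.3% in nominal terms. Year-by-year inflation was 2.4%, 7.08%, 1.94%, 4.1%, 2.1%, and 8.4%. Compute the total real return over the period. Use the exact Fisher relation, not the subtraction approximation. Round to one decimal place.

Cumulative inflation factor: 1.024 × 1.0708 × 1.0194 × 1.041 × 1.021 × 1.084 ≈ 1.28783.
Nominal growth factor: 1.66300. Real growth factor = 1.66300 / 1.28783 ≈ 1.29132.
Total real return ≈ 29.1319%.

29.1%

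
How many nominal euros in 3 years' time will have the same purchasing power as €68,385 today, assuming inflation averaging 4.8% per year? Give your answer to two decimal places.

Cumulative price-level factor: (1+4.8%)^3 = 1.151022592.
The nominal amount required is €68,385 scaled up by that factor.

€78,712.68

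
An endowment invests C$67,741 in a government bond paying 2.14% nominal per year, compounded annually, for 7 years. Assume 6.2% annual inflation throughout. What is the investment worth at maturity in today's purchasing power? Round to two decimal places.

C$51,564.52

Nominal value at maturity: C$67,741 × (1 + 2.14%)^7 ≈ C$78,563.82.
Price-level factor over 7 years: (1 + 6.2%)^7 ≈ 1.5236022917.
Dividing the nominal maturity value by the price-level factor gives the value in today's money.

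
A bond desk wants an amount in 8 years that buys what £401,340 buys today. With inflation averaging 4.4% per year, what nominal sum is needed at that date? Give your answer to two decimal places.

Cumulative price-level factor: (1+4.4%)^8 ≈ 1.4112501118.
The nominal amount required is £401,340 scaled up by that factor.

£566,391.12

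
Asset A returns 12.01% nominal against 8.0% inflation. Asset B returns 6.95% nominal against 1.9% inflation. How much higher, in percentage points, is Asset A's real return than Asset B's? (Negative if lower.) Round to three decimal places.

Asset A real return: 1.1201/1.080 − 1 = 3.7130%.
Asset B real return: 1.0695/1.019 − 1 = 4.9558%.
Difference: 3.7130 − 4.9558 = -1.2428 pp.

-1.243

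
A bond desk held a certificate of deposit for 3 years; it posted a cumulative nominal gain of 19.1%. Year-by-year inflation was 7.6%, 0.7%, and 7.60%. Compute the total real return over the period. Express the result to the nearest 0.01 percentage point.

Cumulative inflation factor: 1.076 × 1.007 × 1.0760 ≈ 1.16588.
Nominal growth factor: 1.19100. Real growth factor = 1.19100 / 1.16588 ≈ 1.02155.
Total real return ≈ 2.1546%.

2.15%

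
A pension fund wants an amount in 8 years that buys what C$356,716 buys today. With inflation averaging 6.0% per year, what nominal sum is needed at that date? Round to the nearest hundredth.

C$568,551.11

Cumulative price-level factor: (1+6.0%)^8 ≈ 1.5938480745.
The nominal amount required is C$356,716 scaled up by that factor.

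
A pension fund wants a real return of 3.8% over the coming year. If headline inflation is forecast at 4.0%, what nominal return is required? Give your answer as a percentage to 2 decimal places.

By the Fisher equation, 1 + r_nom = (1 + 3.8%)(1 + 4.0%) = 1.038 × 1.040 = 1.07952.
So r_nom = 7.952%.

7.95%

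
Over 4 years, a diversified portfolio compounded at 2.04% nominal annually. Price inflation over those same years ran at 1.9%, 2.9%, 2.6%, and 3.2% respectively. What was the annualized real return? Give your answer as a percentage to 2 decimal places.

Cumulative inflation factor: 1.019 × 1.029 × 1.026 × 1.032 ≈ 1.11024.
Nominal growth factor: 1.08413. Real growth factor = 1.08413 / 1.11024 ≈ 0.97648.
Annualized: 0.97648^(1/4) − 1 ≈ -0.00593.

-0.59%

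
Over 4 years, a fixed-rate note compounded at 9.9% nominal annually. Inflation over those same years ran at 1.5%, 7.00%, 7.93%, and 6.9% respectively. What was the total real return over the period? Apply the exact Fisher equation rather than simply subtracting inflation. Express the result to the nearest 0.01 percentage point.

Cumulative inflation factor: 1.015 × 1.0700 × 1.0793 × 1.069 ≈ 1.25305.
Nominal growth factor: 1.45878. Real growth factor = 1.45878 / 1.25305 ≈ 1.16418.
Total real return ≈ 16.4183%.

16.42%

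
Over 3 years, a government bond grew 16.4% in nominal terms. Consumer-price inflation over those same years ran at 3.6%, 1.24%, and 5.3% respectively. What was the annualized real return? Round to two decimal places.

1.77%

Cumulative inflation factor: 1.036 × 1.0124 × 1.053 ≈ 1.10444.
Nominal growth factor: 1.16400. Real growth factor = 1.16400 / 1.10444 ≈ 1.05393.
Annualized: 1.05393^(1/3) − 1 ≈ 0.01766.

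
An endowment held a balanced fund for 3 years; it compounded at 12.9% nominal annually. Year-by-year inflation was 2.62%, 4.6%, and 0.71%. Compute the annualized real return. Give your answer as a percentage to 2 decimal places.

10.01%

Cumulative inflation factor: 1.0262 × 1.046 × 1.0071 ≈ 1.08103.
Nominal growth factor: 1.43907. Real growth factor = 1.43907 / 1.08103 ≈ 1.33121.
Annualized: 1.33121^(1/3) − 1 ≈ 0.10006.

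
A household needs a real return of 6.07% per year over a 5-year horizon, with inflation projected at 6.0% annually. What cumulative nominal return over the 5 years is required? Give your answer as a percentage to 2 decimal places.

79.68%

Required annual nominal rate: (1+6.07%)(1+6.0%) − 1 = 12.4342%.
Cumulative over 5 years: (1 + 0.124342)^5 − 1 ≈ 0.79677.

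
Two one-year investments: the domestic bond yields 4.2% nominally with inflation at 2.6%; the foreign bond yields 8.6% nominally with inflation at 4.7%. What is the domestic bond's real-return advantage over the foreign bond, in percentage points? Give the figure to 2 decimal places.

-2.17

The domestic bond real return: 1.042/1.026 − 1 = 1.559%.
The foreign bond real return: 1.086/1.047 − 1 = 3.725%.
Difference: 1.559 − 3.725 = -2.166 pp.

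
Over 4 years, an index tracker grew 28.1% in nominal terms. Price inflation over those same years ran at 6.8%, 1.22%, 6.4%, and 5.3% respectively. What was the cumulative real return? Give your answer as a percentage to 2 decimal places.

Cumulative inflation factor: 1.068 × 1.0122 × 1.064 × 1.053 ≈ 1.21118.
Nominal growth factor: 1.28100. Real growth factor = 1.28100 / 1.21118 ≈ 1.05765.
Total real return ≈ 5.7649%.

5.76%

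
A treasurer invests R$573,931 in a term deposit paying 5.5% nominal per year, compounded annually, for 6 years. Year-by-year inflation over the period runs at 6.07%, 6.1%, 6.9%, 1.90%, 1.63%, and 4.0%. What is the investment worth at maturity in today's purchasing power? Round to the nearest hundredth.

R$610,744.18

Nominal value at maturity: R$573,931 × (1 + 5.5%)^6 ≈ R$791,360.63.
Price-level factor over 6 years: 1.0607 × 1.061 × 1.069 × 1.0190 × 1.0163 × 1.040 ≈ 1.2957317685.
Dividing the nominal maturity value by the price-level factor gives the value in today's money.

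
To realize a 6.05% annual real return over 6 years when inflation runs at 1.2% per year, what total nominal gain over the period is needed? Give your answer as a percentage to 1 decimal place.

Required annual nominal rate: (1+6.05%)(1+1.2%) − 1 = 7.3226%.
Cumulative over 6 years: (1 + 0.073226)^6 − 1 ≈ 0.52808.

52.8%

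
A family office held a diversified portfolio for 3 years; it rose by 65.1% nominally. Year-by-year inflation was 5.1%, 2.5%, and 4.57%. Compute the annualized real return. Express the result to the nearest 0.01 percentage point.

Cumulative inflation factor: 1.051 × 1.025 × 1.0457 ≈ 1.12651.
Nominal growth factor: 1.65100. Real growth factor = 1.65100 / 1.12651 ≈ 1.46559.
Annualized: 1.46559^(1/3) − 1 ≈ 0.13589.

13.59%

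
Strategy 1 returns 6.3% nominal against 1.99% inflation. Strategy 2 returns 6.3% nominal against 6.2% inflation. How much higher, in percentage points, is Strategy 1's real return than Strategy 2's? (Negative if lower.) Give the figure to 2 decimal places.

Strategy 1 real return: 1.063/1.0199 − 1 = 4.226%.
Strategy 2 real return: 1.063/1.062 − 1 = 0.094%.
Difference: 4.226 − 0.094 = 4.132 pp.

4.13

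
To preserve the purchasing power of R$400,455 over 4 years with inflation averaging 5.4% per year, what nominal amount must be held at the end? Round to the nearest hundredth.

R$494,215.27

Cumulative price-level factor: (1+5.4%)^4 ≈ 1.2341343591.
Multiplying R$400,455 by the price-level factor gives the future nominal sum.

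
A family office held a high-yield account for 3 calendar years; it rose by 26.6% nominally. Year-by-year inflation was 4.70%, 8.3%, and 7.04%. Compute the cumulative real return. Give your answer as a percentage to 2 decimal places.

Cumulative inflation factor: 1.0470 × 1.083 × 1.0704 ≈ 1.21373.
Nominal growth factor: 1.26600. Real growth factor = 1.26600 / 1.21373 ≈ 1.04307.
Total real return ≈ 4.3068%.

4.31%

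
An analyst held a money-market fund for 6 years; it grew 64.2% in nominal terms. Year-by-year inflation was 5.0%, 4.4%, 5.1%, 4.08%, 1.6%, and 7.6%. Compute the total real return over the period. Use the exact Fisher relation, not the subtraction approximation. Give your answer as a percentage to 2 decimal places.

Cumulative inflation factor: 1.050 × 1.044 × 1.051 × 1.0408 × 1.016 × 1.076 ≈ 1.31089.
Nominal growth factor: 1.64200. Real growth factor = 1.64200 / 1.31089 ≈ 1.25259.
Total real return ≈ 25.2585%.

25.26%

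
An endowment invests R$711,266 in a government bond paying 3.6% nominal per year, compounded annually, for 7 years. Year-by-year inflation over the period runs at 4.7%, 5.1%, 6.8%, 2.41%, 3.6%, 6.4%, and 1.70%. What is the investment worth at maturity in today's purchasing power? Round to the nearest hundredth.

Nominal value at maturity: R$711,266 × (1 + 3.6%)^7 ≈ R$911,067.04.
Price-level factor over 7 years: 1.047 × 1.051 × 1.068 × 1.0241 × 1.036 × 1.064 × 1.0170 ≈ 1.3492280232.
Dividing the nominal maturity value by the price-level factor gives the value in today's money.

R$675,250.61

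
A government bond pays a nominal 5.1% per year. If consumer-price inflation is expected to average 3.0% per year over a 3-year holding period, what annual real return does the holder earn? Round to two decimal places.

2.04%

With constant rates the annual real return is the same each year: (1+5.1%)/(1+3.0%) − 1 = 0.02039.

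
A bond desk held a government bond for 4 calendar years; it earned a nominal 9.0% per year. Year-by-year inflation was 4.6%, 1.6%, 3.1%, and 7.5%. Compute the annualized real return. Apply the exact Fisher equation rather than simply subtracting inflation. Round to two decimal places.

4.63%

Cumulative inflation factor: 1.046 × 1.016 × 1.031 × 1.075 ≈ 1.17786.
Nominal growth factor: 1.41158. Real growth factor = 1.41158 / 1.17786 ≈ 1.19843.
Annualized: 1.19843^(1/4) − 1 ≈ 0.04629.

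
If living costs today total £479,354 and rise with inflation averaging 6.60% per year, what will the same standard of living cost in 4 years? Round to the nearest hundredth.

£618,992.20

Cumulative price-level factor: (1+6.60%)^4 ≈ 1.2913049587.
Multiplying £479,354 by the price-level factor gives the future nominal sum.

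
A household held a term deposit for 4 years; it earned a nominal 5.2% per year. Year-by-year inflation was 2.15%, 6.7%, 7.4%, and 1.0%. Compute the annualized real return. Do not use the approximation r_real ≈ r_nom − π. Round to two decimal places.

Cumulative inflation factor: 1.0215 × 1.067 × 1.074 × 1.010 ≈ 1.18230.
Nominal growth factor: 1.22479. Real growth factor = 1.22479 / 1.18230 ≈ 1.03594.
Annualized: 1.03594^(1/4) − 1 ≈ 0.00887.

0.89%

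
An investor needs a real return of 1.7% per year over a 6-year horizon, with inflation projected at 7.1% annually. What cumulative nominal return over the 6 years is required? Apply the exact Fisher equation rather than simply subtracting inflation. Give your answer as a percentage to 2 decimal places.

66.98%

Required annual nominal rate: (1+1.7%)(1+7.1%) − 1 = 8.9207%.
Cumulative over 6 years: (1 + 0.089207)^6 − 1 ≈ 0.66979.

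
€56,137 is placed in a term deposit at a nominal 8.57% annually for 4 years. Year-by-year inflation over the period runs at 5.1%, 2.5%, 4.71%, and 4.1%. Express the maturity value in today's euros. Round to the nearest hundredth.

Nominal value at maturity: €56,137 × (1 + 8.57%)^4 ≈ €77,998.91.
Price-level factor over 4 years: 1.051 × 1.025 × 1.0471 × 1.041 ≈ 1.1742632533.
The maturity value deflated by that factor is the answer in today's purchasing power.

€66,423.70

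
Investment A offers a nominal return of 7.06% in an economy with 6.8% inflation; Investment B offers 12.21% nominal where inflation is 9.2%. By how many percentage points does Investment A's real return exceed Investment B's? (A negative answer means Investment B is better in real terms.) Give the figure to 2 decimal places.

Investment A real return: 1.0706/1.068 − 1 = 0.243%.
Investment B real return: 1.1221/1.092 − 1 = 2.756%.
Difference: 0.243 − 2.756 = -2.513 pp.

-2.51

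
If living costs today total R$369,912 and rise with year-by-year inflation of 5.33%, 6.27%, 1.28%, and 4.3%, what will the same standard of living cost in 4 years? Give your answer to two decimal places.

Cumulative price-level factor: 1.0533 × 1.0627 × 1.0128 × 1.043 ≈ 1.1824172744.
Multiplying R$369,912 by the price-level factor gives the future nominal sum.

R$437,390.34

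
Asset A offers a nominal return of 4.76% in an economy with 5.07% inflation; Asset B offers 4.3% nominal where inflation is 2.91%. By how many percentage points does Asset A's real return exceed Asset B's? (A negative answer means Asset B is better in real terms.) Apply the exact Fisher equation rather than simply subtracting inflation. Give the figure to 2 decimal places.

Asset A real return: 1.0476/1.0507 − 1 = -0.295%.
Asset B real return: 1.043/1.0291 − 1 = 1.351%.
Difference: -0.295 − 1.351 = -1.646 pp.

-1.65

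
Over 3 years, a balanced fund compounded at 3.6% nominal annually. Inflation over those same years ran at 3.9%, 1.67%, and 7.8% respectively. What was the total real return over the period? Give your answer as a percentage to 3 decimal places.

Cumulative inflation factor: 1.039 × 1.0167 × 1.078 ≈ 1.13875.
Nominal growth factor: 1.11193. Real growth factor = 1.11193 / 1.13875 ≈ 0.97645.
Total real return ≈ -2.3545%.

-2.355%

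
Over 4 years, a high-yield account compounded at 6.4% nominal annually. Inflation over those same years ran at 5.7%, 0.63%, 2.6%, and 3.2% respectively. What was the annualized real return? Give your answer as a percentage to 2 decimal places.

Cumulative inflation factor: 1.057 × 1.0063 × 1.026 × 1.032 ≈ 1.12624.
Nominal growth factor: 1.28164. Real growth factor = 1.28164 / 1.12624 ≈ 1.13799.
Annualized: 1.13799^(1/4) − 1 ≈ 0.03284.

3.28%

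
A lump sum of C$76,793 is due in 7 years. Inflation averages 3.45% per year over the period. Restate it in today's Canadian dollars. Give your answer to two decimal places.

C$60,563.11

Price-level factor over 7 years: (1 + 3.45%)^7 ≈ 1.2679830995.
Purchasing power today: C$76,793 divided by that factor.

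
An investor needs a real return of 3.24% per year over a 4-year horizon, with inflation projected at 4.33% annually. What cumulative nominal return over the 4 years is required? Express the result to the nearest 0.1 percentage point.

Required annual nominal rate: (1+3.24%)(1+4.33%) − 1 = 7.710292%.
Cumulative over 4 years: (1 + 0.07710292)^4 − 1 ≈ 0.34595.

34.6%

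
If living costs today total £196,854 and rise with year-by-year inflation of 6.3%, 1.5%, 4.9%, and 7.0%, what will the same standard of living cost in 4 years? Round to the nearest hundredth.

Cumulative price-level factor: 1.063 × 1.015 × 1.049 × 1.070 ≈ 1.2110402364.
The nominal amount required is £196,854 scaled up by that factor.

£238,398.11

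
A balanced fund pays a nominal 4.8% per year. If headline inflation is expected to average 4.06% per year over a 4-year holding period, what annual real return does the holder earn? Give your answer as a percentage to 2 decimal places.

0.71%

With constant rates the annual real return is the same each year: (1+4.8%)/(1+4.06%) − 1 = 0.00711.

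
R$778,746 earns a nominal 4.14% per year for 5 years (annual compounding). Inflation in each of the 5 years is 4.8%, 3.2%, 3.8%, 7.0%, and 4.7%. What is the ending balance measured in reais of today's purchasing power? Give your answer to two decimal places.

Nominal value at maturity: R$778,746 × (1 + 4.14%)^5 ≈ R$953,857.93.
Price-level factor over 5 years: 1.048 × 1.032 × 1.038 × 1.070 × 1.047 ≈ 1.2576760561.
The maturity value deflated by that factor is the answer in today's purchasing power.

R$758,428.95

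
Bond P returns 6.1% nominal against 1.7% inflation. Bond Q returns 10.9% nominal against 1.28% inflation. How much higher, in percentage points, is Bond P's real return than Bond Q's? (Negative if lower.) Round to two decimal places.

Bond P real return: 1.061/1.017 − 1 = 4.326%.
Bond Q real return: 1.109/1.0128 − 1 = 9.498%.
Difference: 4.326 − 9.498 = -5.172 pp.

-5.17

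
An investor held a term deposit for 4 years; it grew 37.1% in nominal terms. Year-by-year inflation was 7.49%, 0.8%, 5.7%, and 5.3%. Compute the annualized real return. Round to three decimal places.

3.259%

Cumulative inflation factor: 1.0749 × 1.008 × 1.057 × 1.053 ≈ 1.20596.
Nominal growth factor: 1.37100. Real growth factor = 1.37100 / 1.20596 ≈ 1.13686.
Annualized: 1.13686^(1/4) − 1 ≈ 0.03259.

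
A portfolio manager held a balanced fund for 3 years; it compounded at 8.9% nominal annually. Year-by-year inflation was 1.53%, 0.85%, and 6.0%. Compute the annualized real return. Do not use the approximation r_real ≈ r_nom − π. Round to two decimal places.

5.97%

Cumulative inflation factor: 1.0153 × 1.0085 × 1.060 ≈ 1.08537.
Nominal growth factor: 1.29147. Real growth factor = 1.29147 / 1.08537 ≈ 1.18989.
Annualized: 1.18989^(1/3) − 1 ≈ 0.05967.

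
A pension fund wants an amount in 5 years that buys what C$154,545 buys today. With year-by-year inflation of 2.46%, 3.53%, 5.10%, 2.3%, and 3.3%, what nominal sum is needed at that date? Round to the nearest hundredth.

C$182,076.63

Cumulative price-level factor: 1.0246 × 1.0353 × 1.0510 × 1.023 × 1.033 ≈ 1.1781463356.
The nominal amount required is C$154,545 scaled up by that factor.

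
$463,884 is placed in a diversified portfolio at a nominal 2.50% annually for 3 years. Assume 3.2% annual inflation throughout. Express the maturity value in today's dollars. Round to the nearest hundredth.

Nominal value at maturity: $463,884 × (1 + 2.50%)^3 ≈ $499,552.33.
Price-level factor over 3 years: (1 + 3.2%)^3 = 1.099104768.
The maturity value deflated by that factor is the answer in today's purchasing power.

$454,508.38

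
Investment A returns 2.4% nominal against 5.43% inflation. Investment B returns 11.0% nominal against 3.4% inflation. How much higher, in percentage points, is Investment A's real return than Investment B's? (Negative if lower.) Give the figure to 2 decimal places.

-10.22

Investment A real return: 1.024/1.0543 − 1 = -2.874%.
Investment B real return: 1.110/1.034 − 1 = 7.350%.
Difference: -2.874 − 7.350 = -10.224 pp.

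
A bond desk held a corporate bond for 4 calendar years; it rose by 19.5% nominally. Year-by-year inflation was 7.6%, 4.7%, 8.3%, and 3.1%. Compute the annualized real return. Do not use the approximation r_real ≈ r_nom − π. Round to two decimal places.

-1.27%

Cumulative inflation factor: 1.076 × 1.047 × 1.083 × 1.031 ≈ 1.25790.
Nominal growth factor: 1.19500. Real growth factor = 1.19500 / 1.25790 ≈ 0.95000.
Annualized: 0.95000^(1/4) − 1 ≈ -0.01274.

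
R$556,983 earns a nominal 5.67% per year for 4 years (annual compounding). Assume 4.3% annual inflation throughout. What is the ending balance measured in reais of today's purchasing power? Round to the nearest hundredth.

R$586,828.96

Nominal value at maturity: R$556,983 × (1 + 5.67%)^4 ≈ R$694,462.45.
Price-level factor over 4 years: (1 + 4.3%)^4 ≈ 1.1834154468.
The maturity value deflated by that factor is the answer in today's purchasing power.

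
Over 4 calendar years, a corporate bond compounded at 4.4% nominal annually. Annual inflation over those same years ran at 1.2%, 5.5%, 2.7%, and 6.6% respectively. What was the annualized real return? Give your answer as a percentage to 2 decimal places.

Cumulative inflation factor: 1.012 × 1.055 × 1.027 × 1.066 ≈ 1.16885.
Nominal growth factor: 1.18796. Real growth factor = 1.18796 / 1.16885 ≈ 1.01635.
Annualized: 1.01635^(1/4) − 1 ≈ 0.00406.

0.41%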